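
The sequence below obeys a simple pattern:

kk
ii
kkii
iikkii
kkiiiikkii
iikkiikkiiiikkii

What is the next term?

This is a Fibonacci-style word recurrence s(k) = s(k−2)·s(k−1): e.g. kk·ii = kkii.
Continuing: kkiiiikkii · iikkiikkiiiikkii gives term 7.

kkiiiikkiiiikkiikkiiiikkii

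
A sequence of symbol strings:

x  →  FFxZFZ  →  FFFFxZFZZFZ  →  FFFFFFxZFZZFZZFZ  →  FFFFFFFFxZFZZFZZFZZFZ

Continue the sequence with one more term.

Each term wraps the previous one in FF on the left and ZFZ on the right.
One more step from FFFFFFFFxZFZZFZZFZZFZ gives the answer.

FFFFFFFFFFxZFZZFZZFZZFZZFZ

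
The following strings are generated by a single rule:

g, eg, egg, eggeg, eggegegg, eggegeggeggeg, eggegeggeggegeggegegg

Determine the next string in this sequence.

Each term (from the third on) is the previous term followed by the one before it: term 3 = eg·g = egg.
So term 8 is eggegeggeggegeggegegg·eggegeggeggeg.

eggegeggeggegeggegeggeggegeggeggeg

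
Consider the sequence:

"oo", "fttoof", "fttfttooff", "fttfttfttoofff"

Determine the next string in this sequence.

Each term wraps the previous one in ftt on the left and f on the right.
Applying this once more to fttfttfttoofff:

fttfttfttfttooffff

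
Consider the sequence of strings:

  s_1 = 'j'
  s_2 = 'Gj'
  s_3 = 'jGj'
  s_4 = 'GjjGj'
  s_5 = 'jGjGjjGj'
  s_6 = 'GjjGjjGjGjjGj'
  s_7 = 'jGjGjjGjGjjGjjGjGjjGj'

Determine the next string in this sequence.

GjjGjjGjGjjGjjGjGjjGjGjjGjjGjGjjGj

Each term (from the third on) is the two preceding terms concatenated in order: term 3 = j·Gj = jGj.
Continuing: GjjGjjGjGjjGj · jGjGjjGjGjjGjjGjGjjGj gives term 8.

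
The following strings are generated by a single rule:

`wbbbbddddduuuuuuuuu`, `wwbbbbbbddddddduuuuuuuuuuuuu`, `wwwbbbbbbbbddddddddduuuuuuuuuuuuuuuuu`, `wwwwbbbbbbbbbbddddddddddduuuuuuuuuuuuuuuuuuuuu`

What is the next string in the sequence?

Each string has the form w^{n-1} b^{2n} d^{2n+1} u^{4n+1}, where the shown terms are n = 2, 3, 4, 5.
At n = 6 the blocks have lengths 5, 12, 13, 25.

wwwwwbbbbbbbbbbbbddddddddddddduuuuuuuuuuuuuuuuuuuuuuuuu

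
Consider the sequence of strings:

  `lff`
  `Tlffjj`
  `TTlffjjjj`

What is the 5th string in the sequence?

Each term wraps the previous one in T on the left and jj on the right.
From TTlffjjjj, 2 further steps: TTlffjjjj → TTTlffjjjjjj → (answer).

TTTTlffjjjjjjjj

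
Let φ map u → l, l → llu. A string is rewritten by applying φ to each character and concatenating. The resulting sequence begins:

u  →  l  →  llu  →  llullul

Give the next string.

llullulllullulllu

Apply φ to llullul symbol by symbol: l→llu, l→llu, u→l, l→llu, l→llu, u→l, l→llu; joined: llu llu l llu llu l llu.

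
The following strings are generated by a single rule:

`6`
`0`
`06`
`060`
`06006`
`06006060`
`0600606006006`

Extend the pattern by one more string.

060060600600606006060

This is a Fibonacci-style word recurrence s(k) = s(k−1)·s(k−2): e.g. 0·6 = 06.
So term 8 is 0600606006006·06006060.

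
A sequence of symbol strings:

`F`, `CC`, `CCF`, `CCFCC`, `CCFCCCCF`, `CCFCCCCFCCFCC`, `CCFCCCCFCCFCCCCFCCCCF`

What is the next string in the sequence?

CCFCCCCFCCFCCCCFCCCCFCCFCCCCFCCFCC

This is a Fibonacci-style word recurrence s(k) = s(k−1)·s(k−2): e.g. CC·F = CCF.
So term 8 is CCFCCCCFCCFCCCCFCCCCF·CCFCCCCFCCFCC.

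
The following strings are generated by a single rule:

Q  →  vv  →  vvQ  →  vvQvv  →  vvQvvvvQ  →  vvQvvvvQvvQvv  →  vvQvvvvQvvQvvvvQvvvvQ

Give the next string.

From term 3 onward, concatenate the last term with the second-to-last: vv·Q = vvQ, vvQ·vv = vvQvv, …
So term 8 is vvQvvvvQvvQvvvvQvvvvQ·vvQvvvvQvvQvv.

vvQvvvvQvvQvvvvQvvvvQvvQvvvvQvvQvv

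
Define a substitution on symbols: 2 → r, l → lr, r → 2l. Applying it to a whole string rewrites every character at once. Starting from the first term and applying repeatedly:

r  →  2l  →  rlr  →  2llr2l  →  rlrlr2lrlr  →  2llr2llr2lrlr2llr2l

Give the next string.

rlrlr2lrlrlr2lrlr2llr2lrlrlr2lrlr

Applying the rule to each of the 19 symbols of 2llr2llr2lrlr2llr2l gives the pieces r lr lr 2l r lr lr 2l r lr 2l lr 2l r lr lr 2l r lr, which concatenate to the answer.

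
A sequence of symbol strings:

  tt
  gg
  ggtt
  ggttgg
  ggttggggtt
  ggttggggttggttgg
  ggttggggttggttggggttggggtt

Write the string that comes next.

ggttggggttggttggggttggggttggttggggttggttgg

From term 3 onward, concatenate the last term with the second-to-last: gg·tt = ggtt, ggtt·gg = ggttgg, …
The next term joins ggttggggttggttggggttggggtt and ggttggggttggttgg.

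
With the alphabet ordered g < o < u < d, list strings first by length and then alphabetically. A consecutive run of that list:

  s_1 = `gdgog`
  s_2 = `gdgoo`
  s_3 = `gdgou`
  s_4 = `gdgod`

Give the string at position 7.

gdguu

Continuing the enumeration 3 steps past gdgod: gdgod → gdgug → gdguo → (answer).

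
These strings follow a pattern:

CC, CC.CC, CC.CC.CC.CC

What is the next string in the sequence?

Each string is two copies of the previous one joined by '.'.
One more doubling of CC.CC.CC.CC gives the answer.

CC.CC.CC.CC.CC.CC.CC.CC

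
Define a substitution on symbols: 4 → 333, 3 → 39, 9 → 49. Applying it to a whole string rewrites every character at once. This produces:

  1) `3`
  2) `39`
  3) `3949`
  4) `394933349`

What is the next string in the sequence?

Apply φ to 394933349 symbol by symbol: 3→39, 9→49, 4→333, 9→49, 3→39, 3→39, 3→39, 4→333, 9→49; joined: 39 49 333 49 39 39 39 333 49.

39493334939393933349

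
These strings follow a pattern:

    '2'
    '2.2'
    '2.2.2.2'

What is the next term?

Every step duplicates the string with '.' between the halves.
So the next term is two copies of 2.2.2.2 with '.' between the halves.

2.2.2.2.2.2.2.2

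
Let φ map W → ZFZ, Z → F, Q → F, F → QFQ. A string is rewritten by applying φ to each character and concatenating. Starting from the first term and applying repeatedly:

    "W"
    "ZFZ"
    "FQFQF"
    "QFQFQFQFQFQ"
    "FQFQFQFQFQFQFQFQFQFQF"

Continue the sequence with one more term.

Rewriting the 21 symbols of FQFQFQFQFQFQFQFQFQFQF one by one yields QFQ F QFQ F QFQ F QFQ F QFQ F QFQ F QFQ F QFQ F QFQ F QFQ F QFQ; concatenated:

QFQFQFQFQFQFQFQFQFQFQFQFQFQFQFQFQFQFQFQFQFQ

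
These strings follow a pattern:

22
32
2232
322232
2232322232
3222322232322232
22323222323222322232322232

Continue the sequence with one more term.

This is a Fibonacci-style word recurrence s(k) = s(k−2)·s(k−1): e.g. 22·32 = 2232.
Continuing: 3222322232322232 · 22323222323222322232322232 gives term 8.

322232223232223222323222323222322232322232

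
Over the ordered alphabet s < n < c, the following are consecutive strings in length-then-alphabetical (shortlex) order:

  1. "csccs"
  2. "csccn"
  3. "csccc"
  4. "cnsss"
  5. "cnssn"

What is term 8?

cnsnn

Advancing 3 positions from cnssn through cnssn → cnssc → cnsns reaches term 8.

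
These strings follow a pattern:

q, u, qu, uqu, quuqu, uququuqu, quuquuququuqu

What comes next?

uququuququuquuququuqu

This is a Fibonacci-style word recurrence s(k) = s(k−2)·s(k−1): e.g. q·u = qu.
Continuing: uququuqu · quuquuququuqu gives term 8.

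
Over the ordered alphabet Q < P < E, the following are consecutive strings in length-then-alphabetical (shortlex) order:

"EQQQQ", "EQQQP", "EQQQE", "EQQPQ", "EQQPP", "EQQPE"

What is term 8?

Continuing the enumeration 2 steps past EQQPE: EQQPE → EQQEQ → (answer).

EQQEP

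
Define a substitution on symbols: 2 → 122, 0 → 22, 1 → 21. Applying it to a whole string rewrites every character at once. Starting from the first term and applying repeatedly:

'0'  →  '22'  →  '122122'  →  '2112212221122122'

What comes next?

Rewriting the 16 symbols of 2112212221122122 one by one yields 122 21 21 122 122 21 122 122 122 21 21 122 122 21 122 122; concatenated:

122212112212221122122122212112212221122122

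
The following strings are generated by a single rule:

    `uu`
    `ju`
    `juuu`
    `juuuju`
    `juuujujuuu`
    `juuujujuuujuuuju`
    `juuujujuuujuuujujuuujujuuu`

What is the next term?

Each term (from the third on) is the previous term followed by the one before it: term 3 = ju·uu = juuu.
The next term joins juuujujuuujuuujujuuujujuuu and juuujujuuujuuuju.

juuujujuuujuuujujuuujujuuujuuujujuuujuuuju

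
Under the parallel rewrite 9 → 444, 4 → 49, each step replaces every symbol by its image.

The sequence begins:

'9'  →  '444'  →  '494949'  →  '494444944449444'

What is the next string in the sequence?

φ(494444944449444) expands symbol-by-symbol to 49 444 49 49 49 49 444 49 49 49 49 444 49 49 49; joining the 15 pieces gives the next term.

494444949494944449494949444494949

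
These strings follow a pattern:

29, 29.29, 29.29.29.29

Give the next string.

s(k+1) = s(k)·.·s(k) — each term doubles the last with '.' between the halves.
Doubling 29.29.29.29 with '.' between the halves:

29.29.29.29.29.29.29.29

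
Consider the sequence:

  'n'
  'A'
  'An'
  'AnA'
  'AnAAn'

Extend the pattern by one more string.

AnAAnAnA

This is a Fibonacci-style word recurrence s(k) = s(k−1)·s(k−2): e.g. A·n = An.
Continuing: AnAAn · AnA gives term 6.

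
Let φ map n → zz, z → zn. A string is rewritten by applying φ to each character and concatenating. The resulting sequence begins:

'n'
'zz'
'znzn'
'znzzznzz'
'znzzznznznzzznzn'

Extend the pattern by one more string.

znzzznznznzzznzzznzzznznznzzznzz

φ(znzzznznznzzznzn) expands symbol-by-symbol to zn zz zn zn zn zz zn zz zn zz zn zn zn zz zn zz; joining the 16 pieces gives the next term.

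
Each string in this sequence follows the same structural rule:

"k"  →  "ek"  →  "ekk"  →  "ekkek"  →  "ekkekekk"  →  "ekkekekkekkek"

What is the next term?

ekkekekkekkekekkekekk

This is a Fibonacci-style word recurrence s(k) = s(k−1)·s(k−2): e.g. ek·k = ekk.
The next term joins ekkekekkekkek and ekkekekk.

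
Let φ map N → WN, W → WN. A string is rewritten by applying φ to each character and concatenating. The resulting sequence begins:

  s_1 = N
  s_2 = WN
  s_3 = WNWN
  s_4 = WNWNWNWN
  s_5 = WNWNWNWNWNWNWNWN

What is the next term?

Rewriting the 16 symbols of WNWNWNWNWNWNWNWN one by one yields WN WN WN WN WN WN WN WN WN WN WN WN WN WN WN WN; concatenated:

WNWNWNWNWNWNWNWNWNWNWNWNWNWNWNWN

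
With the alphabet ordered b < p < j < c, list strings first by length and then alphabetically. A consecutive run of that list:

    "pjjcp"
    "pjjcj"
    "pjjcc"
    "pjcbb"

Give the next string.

pjcbp

Find the rightmost character of pjcbb below c, bump it to the next letter, and reset everything to its right to b.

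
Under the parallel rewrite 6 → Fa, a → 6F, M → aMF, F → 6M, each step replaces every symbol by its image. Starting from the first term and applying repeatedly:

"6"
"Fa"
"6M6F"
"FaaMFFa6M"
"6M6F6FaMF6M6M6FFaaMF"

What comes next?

FaaMFFa6MFa6M6FaMF6MFaaMFFaaMFFa6M6M6F6FaMF6M

Replace each of the 20 characters of 6M6F6FaMF6M6M6FFaaMF in place — Fa aMF Fa 6M Fa 6M 6F aMF 6M Fa aMF Fa aMF Fa 6M 6M 6F 6F aMF 6M — and concatenate.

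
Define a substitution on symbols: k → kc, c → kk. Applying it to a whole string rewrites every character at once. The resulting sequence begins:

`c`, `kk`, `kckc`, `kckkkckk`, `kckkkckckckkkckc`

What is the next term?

kckkkckckckkkckkkckkkckckckkkckk

φ(kckkkckckckkkckc) expands symbol-by-symbol to kc kk kc kc kc kk kc kk kc kk kc kc kc kk kc kk; joining the 16 pieces gives the next term.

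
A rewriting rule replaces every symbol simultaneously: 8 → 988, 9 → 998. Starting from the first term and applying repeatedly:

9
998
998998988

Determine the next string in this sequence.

998998988998998988998988988

Apply φ to 998998988 symbol by symbol: 9→998, 9→998, 8→988, 9→998, 9→998, 8→988, 9→998, 8→988, 8→988; joined: 998 998 988 998 998 988 998 988 988.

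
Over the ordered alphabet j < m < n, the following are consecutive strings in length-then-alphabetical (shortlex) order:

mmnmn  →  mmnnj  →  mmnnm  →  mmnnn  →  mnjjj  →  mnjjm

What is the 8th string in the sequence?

Advancing 2 positions from mnjjm through mnjjm → mnjjn reaches term 8.

mnjmj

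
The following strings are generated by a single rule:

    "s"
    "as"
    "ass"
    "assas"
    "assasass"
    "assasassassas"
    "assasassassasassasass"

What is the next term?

assasassassasassasassassasassassas

From term 3 onward, concatenate the last term with the second-to-last: as·s = ass, ass·as = assas, …
So term 8 is assasassassasassasass·assasassassas.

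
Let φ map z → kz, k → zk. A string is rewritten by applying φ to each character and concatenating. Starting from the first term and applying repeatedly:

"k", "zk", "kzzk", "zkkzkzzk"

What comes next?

kzzkzkkzzkkzkzzk

Rewriting each symbol of zkkzkzzk: z→kz, k→zk, k→zk, z→kz, k→zk, z→kz, z→kz, k→zk, which concatenates to kz zk zk kz zk kz kz zk.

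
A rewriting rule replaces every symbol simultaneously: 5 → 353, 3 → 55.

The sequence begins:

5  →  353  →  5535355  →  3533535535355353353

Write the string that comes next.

55353555535355353353553535535335355353555535355

φ(3533535535355353353) expands symbol-by-symbol to 55 353 55 55 353 55 353 353 55 353 55 353 353 55 353 55 55 353 55; joining the 19 pieces gives the next term.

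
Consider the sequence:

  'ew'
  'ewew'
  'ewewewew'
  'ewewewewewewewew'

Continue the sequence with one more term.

Every step duplicates the string.
One more doubling of ewewewewewewewew gives the answer.

ewewewewewewewewewewewewewewewew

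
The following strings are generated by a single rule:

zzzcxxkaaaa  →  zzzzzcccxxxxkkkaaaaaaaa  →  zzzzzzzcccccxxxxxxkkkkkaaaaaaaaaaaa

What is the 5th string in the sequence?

zzzzzzzzzzzcccccccccxxxxxxxxxxkkkkkkkkkaaaaaaaaaaaaaaaaaaaa

The n-th term is 2n+1 z's then 2n-1 c's then 2n x's then 2n-1 k's then 4n a's (n = 1, 2, …).
Setting n = 5 gives 11, 9, 10, 9, 20 characters in each block.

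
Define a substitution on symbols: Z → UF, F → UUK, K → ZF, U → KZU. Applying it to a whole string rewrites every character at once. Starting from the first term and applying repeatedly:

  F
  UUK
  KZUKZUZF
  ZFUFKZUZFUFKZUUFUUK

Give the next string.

UFUUKKZUUUKZFUFKZUUFUUKKZUUUKZFUFKZUKZUUUKKZUKZUZF

φ(ZFUFKZUZFUFKZUUFUUK) expands symbol-by-symbol to UF UUK KZU UUK ZF UF KZU UF UUK KZU UUK ZF UF KZU KZU UUK KZU KZU ZF; joining the 19 pieces gives the next term.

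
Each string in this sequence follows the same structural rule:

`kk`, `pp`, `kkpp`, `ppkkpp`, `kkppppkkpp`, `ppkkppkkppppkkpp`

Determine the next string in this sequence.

Each term (from the third on) is the two preceding terms concatenated in order: term 3 = kk·pp = kkpp.
Continuing: kkppppkkpp · ppkkppkkppppkkpp gives term 7.

kkppppkkppppkkppkkppppkkpp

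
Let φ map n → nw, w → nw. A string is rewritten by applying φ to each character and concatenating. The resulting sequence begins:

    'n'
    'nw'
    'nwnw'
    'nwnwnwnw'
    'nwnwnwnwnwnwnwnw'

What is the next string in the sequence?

φ(nwnwnwnwnwnwnwnw) expands symbol-by-symbol to nw nw nw nw nw nw nw nw nw nw nw nw nw nw nw nw; joining the 16 pieces gives the next term.

nwnwnwnwnwnwnwnwnwnwnwnwnwnwnwnw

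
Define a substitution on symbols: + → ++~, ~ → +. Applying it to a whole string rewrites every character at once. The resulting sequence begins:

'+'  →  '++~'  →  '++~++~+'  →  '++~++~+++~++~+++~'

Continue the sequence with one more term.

++~++~+++~++~+++~++~++~+++~++~+++~++~++~+

Replace each of the 17 characters of ++~++~+++~++~+++~ in place — ++~ ++~ + ++~ ++~ + ++~ ++~ ++~ + ++~ ++~ + ++~ ++~ ++~ + — and concatenate.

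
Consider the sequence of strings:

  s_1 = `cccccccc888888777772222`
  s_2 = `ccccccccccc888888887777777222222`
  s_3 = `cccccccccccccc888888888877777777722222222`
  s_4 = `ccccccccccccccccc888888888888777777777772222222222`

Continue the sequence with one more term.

cccccccccccccccccccc888888888888887777777777777222222222222

Each string has the form c^{3n-1} 8^{2n} 7^{2n-1} 2^{2n-2}, where the shown terms are n = 3, 4, 5, 6.
Setting n = 7 gives 20, 14, 13, 12 characters in each block.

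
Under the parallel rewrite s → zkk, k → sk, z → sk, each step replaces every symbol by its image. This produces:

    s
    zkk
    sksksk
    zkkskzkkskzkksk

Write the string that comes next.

Rewriting the 15 symbols of zkkskzkkskzkksk one by one yields sk sk sk zkk sk sk sk sk zkk sk sk sk sk zkk sk; concatenated:

skskskzkkskskskskzkkskskskskzkksk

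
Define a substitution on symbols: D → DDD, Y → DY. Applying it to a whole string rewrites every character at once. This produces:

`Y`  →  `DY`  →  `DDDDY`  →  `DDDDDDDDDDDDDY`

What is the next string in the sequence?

DDDDDDDDDDDDDDDDDDDDDDDDDDDDDDDDDDDDDDDDY

Replace each of the 14 characters of DDDDDDDDDDDDDY in place — DDD DDD DDD DDD DDD DDD DDD DDD DDD DDD DDD DDD DDD DY — and concatenate.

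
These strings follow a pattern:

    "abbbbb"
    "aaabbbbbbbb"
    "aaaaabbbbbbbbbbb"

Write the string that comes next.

aaaaaaabbbbbbbbbbbbbb

Term n consists of 2n-1 a's, followed by 3n+2 b's (n = 1, 2, …).
At n = 4 the blocks have lengths 7, 14.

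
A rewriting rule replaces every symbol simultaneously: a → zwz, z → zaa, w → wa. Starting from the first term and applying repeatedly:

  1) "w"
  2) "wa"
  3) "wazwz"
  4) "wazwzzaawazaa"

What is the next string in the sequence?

Rewriting the 13 symbols of wazwzzaawazaa one by one yields wa zwz zaa wa zaa zaa zwz zwz wa zwz zaa zwz zwz; concatenated:

wazwzzaawazaazaazwzzwzwazwzzaazwzzwz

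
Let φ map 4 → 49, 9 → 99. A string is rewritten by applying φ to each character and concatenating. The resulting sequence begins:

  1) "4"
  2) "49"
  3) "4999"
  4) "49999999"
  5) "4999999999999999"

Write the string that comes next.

Rewriting the 16 symbols of 4999999999999999 one by one yields 49 99 99 99 99 99 99 99 99 99 99 99 99 99 99 99; concatenated:

49999999999999999999999999999999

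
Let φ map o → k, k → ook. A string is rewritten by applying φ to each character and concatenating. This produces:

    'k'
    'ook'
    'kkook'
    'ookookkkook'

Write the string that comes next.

Expanding ookookkkook: o→k, o→k, k→ook, o→k, o→k, k→ook, k→ook, k→ook, o→k, o→k, k→ook. Concatenated: k k ook k k ook ook ook k k ook.

kkookkkookookookkkook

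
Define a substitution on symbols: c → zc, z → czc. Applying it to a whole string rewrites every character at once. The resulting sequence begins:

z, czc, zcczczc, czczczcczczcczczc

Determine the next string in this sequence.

Applying the rule to each of the 17 symbols of czczczcczczcczczc gives the pieces zc czc zc czc zc czc zc zc czc zc czc zc zc czc zc czc zc, which concatenate to the answer.

zcczczcczczcczczczcczczcczczczcczczcczczc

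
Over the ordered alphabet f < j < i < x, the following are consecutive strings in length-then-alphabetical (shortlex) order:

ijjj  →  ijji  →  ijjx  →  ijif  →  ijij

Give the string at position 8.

ijxf

Continuing the enumeration 3 steps past ijij: ijij → ijii → ijix → (answer).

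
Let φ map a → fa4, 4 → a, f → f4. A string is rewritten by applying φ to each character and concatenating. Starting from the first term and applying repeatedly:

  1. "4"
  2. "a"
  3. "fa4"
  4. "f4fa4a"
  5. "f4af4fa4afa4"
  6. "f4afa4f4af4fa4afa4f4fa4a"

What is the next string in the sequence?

Applying the rule to each of the 24 symbols of f4afa4f4af4fa4afa4f4fa4a gives the pieces f4 a fa4 f4 fa4 a f4 a fa4 f4 a f4 fa4 a fa4 f4 fa4 a f4 a f4 fa4 a fa4, which concatenate to the answer.

f4afa4f4fa4af4afa4f4af4fa4afa4f4fa4af4af4fa4afa4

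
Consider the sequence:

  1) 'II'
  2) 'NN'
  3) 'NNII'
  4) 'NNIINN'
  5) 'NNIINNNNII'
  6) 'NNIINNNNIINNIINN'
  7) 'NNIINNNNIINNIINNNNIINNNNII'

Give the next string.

NNIINNNNIINNIINNNNIINNNNIINNIINNNNIINNIINN

This is a Fibonacci-style word recurrence s(k) = s(k−1)·s(k−2): e.g. NN·II = NNII.
So term 8 is NNIINNNNIINNIINNNNIINNNNII·NNIINNNNIINNIINN.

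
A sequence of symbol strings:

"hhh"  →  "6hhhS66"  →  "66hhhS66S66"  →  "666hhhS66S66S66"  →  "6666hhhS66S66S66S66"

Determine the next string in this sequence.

66666hhhS66S66S66S66S66

s(k+1) = 6·s(k)·S66, so each term gains 6 as a prefix and S66 as a suffix.
One more step from 6666hhhS66S66S66S66 gives the answer.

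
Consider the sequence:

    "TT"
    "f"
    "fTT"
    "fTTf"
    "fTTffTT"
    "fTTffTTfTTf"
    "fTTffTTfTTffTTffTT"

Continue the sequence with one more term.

This is a Fibonacci-style word recurrence s(k) = s(k−1)·s(k−2): e.g. f·TT = fTT.
Continuing: fTTffTTfTTffTTffTT · fTTffTTfTTf gives term 8.

fTTffTTfTTffTTffTTfTTffTTfTTf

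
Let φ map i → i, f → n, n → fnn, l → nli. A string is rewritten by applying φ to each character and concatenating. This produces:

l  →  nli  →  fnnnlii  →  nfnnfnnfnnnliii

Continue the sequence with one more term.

fnnnfnnfnnnfnnfnnnfnnfnnfnnnliiii

Applying the rule to each of the 15 symbols of nfnnfnnfnnnliii gives the pieces fnn n fnn fnn n fnn fnn n fnn fnn fnn nli i i i, which concatenate to the answer.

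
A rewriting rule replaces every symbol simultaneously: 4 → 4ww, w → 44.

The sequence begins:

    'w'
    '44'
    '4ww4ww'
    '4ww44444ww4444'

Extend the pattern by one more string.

4ww44444ww4ww4ww4ww4ww44444ww4ww4ww4ww

Applying the rule to each of the 14 symbols of 4ww44444ww4444 gives the pieces 4ww 44 44 4ww 4ww 4ww 4ww 4ww 44 44 4ww 4ww 4ww 4ww, which concatenate to the answer.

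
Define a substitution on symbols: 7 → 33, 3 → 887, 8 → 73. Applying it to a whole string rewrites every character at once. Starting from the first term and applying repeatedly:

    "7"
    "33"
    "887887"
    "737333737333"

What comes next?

Apply φ to 737333737333 symbol by symbol: 7→33, 3→887, 7→33, 3→887, 3→887, 3→887, 7→33, 3→887, 7→33, 3→887, 3→887, 3→887; joined: 33 887 33 887 887 887 33 887 33 887 887 887.

33887338878878873388733887887887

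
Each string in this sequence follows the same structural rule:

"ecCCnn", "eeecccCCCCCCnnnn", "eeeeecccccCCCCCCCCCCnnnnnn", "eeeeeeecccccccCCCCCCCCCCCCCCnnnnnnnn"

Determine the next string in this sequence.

Term n consists of 2n-1 e's, followed by 2n-1 c's, followed by 4n-2 C's, followed by 2n n's (n = 1, 2, …).
At n = 5 the blocks have lengths 9, 9, 18, 10.

eeeeeeeeecccccccccCCCCCCCCCCCCCCCCCCnnnnnnnnnn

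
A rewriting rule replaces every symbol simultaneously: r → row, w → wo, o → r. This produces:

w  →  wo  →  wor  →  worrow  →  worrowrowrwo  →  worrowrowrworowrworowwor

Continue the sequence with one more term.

worrowrowrworowrworowworrowrworowworrowrwoworrow

Replace each of the 24 characters of worrowrowrworowrworowwor in place — wo r row row r wo row r wo row wo r row r wo row wo r row r wo wo r row — and concatenate.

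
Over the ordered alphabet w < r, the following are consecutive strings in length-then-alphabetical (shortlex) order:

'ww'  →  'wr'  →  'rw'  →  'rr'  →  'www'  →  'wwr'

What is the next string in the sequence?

wrw

Find the rightmost character of wwr below r, bump it to the next letter, and reset everything to its right to w.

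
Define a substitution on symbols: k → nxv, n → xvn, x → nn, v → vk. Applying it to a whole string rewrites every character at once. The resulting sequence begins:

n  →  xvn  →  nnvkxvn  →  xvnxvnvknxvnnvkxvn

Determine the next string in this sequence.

φ(xvnxvnvknxvnnvkxvn) expands symbol-by-symbol to nn vk xvn nn vk xvn vk nxv xvn nn vk xvn xvn vk nxv nn vk xvn; joining the 18 pieces gives the next term.

nnvkxvnnnvkxvnvknxvxvnnnvkxvnxvnvknxvnnvkxvn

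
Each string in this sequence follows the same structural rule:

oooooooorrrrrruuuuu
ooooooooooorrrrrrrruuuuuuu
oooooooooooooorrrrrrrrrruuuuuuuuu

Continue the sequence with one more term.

ooooooooooooooooorrrrrrrrrrrruuuuuuuuuuu

The n-th term is 3n-1 o's then 2n r's then 2n-1 u's, where the shown terms are n = 3, 4, 5.
At n = 6 the blocks have lengths 17, 12, 11.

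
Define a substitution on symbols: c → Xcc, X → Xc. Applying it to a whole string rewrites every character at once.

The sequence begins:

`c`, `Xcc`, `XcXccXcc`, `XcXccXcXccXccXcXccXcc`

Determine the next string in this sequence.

Rewriting the 21 symbols of XcXccXcXccXccXcXccXcc one by one yields Xc Xcc Xc Xcc Xcc Xc Xcc Xc Xcc Xcc Xc Xcc Xcc Xc Xcc Xc Xcc Xcc Xc Xcc Xcc; concatenated:

XcXccXcXccXccXcXccXcXccXccXcXccXccXcXccXcXccXccXcXccXcc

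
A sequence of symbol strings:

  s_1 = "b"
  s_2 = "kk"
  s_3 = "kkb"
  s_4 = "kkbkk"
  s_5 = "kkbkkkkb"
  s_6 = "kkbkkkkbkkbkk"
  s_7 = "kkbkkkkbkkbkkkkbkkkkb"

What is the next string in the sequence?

kkbkkkkbkkbkkkkbkkkkbkkbkkkkbkkbkk

This is a Fibonacci-style word recurrence s(k) = s(k−1)·s(k−2): e.g. kk·b = kkb.
Continuing: kkbkkkkbkkbkkkkbkkkkb · kkbkkkkbkkbkk gives term 8.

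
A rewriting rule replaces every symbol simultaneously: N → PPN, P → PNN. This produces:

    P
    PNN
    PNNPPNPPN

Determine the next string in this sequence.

Rewriting each symbol of PNNPPNPPN: P→PNN, N→PPN, N→PPN, P→PNN, P→PNN, N→PPN, P→PNN, P→PNN, N→PPN, which concatenates to PNN PPN PPN PNN PNN PPN PNN PNN PPN.

PNNPPNPPNPNNPNNPPNPNNPNNPPN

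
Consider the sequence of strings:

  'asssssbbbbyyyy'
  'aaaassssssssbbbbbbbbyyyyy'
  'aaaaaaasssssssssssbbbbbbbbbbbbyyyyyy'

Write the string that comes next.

aaaaaaaaaassssssssssssssbbbbbbbbbbbbbbbbyyyyyyy

The n-th term is 3n-2 a's then 3n+2 s's then 4n b's then n+3 y's (n = 1, 2, …).
Setting n = 4 gives 10, 14, 16, 7 characters in each block.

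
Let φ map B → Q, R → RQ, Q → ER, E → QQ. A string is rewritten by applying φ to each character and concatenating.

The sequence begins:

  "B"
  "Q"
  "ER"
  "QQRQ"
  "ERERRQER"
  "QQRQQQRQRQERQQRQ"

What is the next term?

Replace each of the 16 characters of QQRQQQRQRQERQQRQ in place — ER ER RQ ER ER ER RQ ER RQ ER QQ RQ ER ER RQ ER — and concatenate.

ERERRQERERERRQERRQERQQRQERERRQER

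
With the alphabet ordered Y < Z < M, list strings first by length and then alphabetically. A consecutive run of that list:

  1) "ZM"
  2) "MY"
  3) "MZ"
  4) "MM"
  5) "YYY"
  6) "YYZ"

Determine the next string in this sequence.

YYM

The successor of YYZ increments the rightmost position that isn't already M and resets every position after it to Y.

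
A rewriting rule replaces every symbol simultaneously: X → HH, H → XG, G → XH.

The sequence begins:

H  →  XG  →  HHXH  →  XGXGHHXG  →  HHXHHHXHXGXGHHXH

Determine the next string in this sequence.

Rewriting the 16 symbols of HHXHHHXHXGXGHHXH one by one yields XG XG HH XG XG XG HH XG HH XH HH XH XG XG HH XG; concatenated:

XGXGHHXGXGXGHHXGHHXHHHXHXGXGHHXG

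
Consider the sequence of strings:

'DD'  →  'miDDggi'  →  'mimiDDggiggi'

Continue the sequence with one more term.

Each term wraps the previous one in mi on the left and ggi on the right.
So the next term is mi·mimiDDggiggi·ggi.

mimimiDDggiggiggi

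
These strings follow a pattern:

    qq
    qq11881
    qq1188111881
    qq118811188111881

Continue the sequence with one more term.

Every step adds 11881 to the end: s(k+1) = s(k)·11881.
So the next term is qq118811188111881·11881.

qq11881118811188111881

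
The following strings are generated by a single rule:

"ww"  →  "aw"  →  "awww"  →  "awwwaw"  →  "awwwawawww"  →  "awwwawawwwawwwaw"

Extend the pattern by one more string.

This is a Fibonacci-style word recurrence s(k) = s(k−1)·s(k−2): e.g. aw·ww = awww.
So term 7 is awwwawawwwawwwaw·awwwawawww.

awwwawawwwawwwawawwwawawww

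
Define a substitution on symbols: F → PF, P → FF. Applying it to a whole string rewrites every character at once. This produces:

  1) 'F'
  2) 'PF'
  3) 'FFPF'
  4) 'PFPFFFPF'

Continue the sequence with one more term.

Apply φ to PFPFFFPF symbol by symbol: P→FF, F→PF, P→FF, F→PF, F→PF, F→PF, P→FF, F→PF; joined: FF PF FF PF PF PF FF PF.

FFPFFFPFPFPFFFPF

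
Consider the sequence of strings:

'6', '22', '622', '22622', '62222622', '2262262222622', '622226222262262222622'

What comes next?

From term 3 onward, concatenate the second-to-last term with the last: 6·22 = 622, 22·622 = 22622, …
Continuing: 2262262222622 · 622226222262262222622 gives term 8.

2262262222622622226222262262222622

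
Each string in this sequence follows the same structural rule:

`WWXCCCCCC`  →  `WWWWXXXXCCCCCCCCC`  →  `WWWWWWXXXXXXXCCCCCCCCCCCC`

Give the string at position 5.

Term n consists of 2n W's, followed by 3n-2 X's, followed by 3n+3 C's (n = 1, 2, …).
Setting n = 5 gives 10, 13, 18 characters in each block.

WWWWWWWWWWXXXXXXXXXXXXXCCCCCCCCCCCCCCCCCC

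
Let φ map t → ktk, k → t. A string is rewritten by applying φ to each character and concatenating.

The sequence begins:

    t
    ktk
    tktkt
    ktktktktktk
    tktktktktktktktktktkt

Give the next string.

φ(tktktktktktktktktktkt) expands symbol-by-symbol to ktk t ktk t ktk t ktk t ktk t ktk t ktk t ktk t ktk t ktk t ktk; joining the 21 pieces gives the next term.

ktktktktktktktktktktktktktktktktktktktktktk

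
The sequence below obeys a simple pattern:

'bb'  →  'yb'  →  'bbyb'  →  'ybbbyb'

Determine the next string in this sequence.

This is a Fibonacci-style word recurrence s(k) = s(k−2)·s(k−1): e.g. bb·yb = bbyb.
So term 5 is bbyb·ybbbyb.

bbybybbbyb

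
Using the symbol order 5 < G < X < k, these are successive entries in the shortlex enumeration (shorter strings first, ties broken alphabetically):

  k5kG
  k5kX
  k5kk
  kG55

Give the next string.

The successor of kG55 increments the rightmost position that isn't already k and resets every position after it to 5.

kG5G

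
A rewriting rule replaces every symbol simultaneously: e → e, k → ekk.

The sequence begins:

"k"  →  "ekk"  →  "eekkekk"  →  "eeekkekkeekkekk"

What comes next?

Rewriting the 15 symbols of eeekkekkeekkekk one by one yields e e e ekk ekk e ekk ekk e e ekk ekk e ekk ekk; concatenated:

eeeekkekkeekkekkeeekkekkeekkekk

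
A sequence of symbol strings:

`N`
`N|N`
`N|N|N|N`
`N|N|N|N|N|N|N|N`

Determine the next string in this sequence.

s(k+1) = s(k)·|·s(k) — each term doubles the last with '|' between the halves.
Doubling N|N|N|N|N|N|N|N with '|' between the halves:

N|N|N|N|N|N|N|N|N|N|N|N|N|N|N|N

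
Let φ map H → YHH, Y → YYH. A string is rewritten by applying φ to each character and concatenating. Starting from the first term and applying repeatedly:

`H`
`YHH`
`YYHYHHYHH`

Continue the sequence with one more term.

Apply φ to YYHYHHYHH symbol by symbol: Y→YYH, Y→YYH, H→YHH, Y→YYH, H→YHH, H→YHH, Y→YYH, H→YHH, H→YHH; joined: YYH YYH YHH YYH YHH YHH YYH YHH YHH.

YYHYYHYHHYYHYHHYHHYYHYHHYHH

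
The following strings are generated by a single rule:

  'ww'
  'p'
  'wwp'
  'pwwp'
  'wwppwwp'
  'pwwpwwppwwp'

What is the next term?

wwppwwppwwpwwppwwp

Each term (from the third on) is the two preceding terms concatenated in order: term 3 = ww·p = wwp.
The next term joins wwppwwp and pwwpwwppwwp.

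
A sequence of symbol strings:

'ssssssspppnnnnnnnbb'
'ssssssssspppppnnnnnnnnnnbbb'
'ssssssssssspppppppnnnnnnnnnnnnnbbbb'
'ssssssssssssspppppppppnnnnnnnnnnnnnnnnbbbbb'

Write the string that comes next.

Each string has the form s^{2n+3} p^{2n-1} n^{3n+1} b^{n}, where the shown terms are n = 2, 3, 4, 5.
Setting n = 6 gives 15, 11, 19, 6 characters in each block.

ssssssssssssssspppppppppppnnnnnnnnnnnnnnnnnnnbbbbbb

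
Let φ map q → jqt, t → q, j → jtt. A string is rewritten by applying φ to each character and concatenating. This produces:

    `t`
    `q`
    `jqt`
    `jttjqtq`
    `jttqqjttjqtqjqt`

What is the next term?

φ(jttqqjttjqtqjqt) expands symbol-by-symbol to jtt q q jqt jqt jtt q q jtt jqt q jqt jtt jqt q; joining the 15 pieces gives the next term.

jttqqjqtjqtjttqqjttjqtqjqtjttjqtq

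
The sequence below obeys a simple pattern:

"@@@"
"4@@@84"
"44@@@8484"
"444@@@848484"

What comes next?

Every step adds 4 to the front and 84 to the end of the previous string.
One more step from 444@@@848484 gives the answer.

4444@@@84848484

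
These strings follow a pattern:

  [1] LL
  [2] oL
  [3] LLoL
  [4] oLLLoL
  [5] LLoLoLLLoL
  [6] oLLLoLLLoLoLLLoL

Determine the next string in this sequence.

From term 3 onward, concatenate the second-to-last term with the last: LL·oL = LLoL, oL·LLoL = oLLLoL, …
So term 7 is LLoLoLLLoL·oLLLoLLLoLoLLLoL.

LLoLoLLLoLoLLLoLLLoLoLLLoL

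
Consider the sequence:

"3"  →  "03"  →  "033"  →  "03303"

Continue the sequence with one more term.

03303033

Each term (from the third on) is the previous term followed by the one before it: term 3 = 03·3 = 033.
So term 5 is 03303·033.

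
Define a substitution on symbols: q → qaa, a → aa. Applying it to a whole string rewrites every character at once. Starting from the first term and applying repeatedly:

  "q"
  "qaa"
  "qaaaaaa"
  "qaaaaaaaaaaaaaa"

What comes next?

φ(qaaaaaaaaaaaaaa) expands symbol-by-symbol to qaa aa aa aa aa aa aa aa aa aa aa aa aa aa aa; joining the 15 pieces gives the next term.

qaaaaaaaaaaaaaaaaaaaaaaaaaaaaaa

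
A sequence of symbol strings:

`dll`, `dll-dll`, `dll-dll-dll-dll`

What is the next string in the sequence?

dll-dll-dll-dll-dll-dll-dll-dll

s(k+1) = s(k)·-·s(k) — each term doubles the last with '-' between the halves.
One more doubling of dll-dll-dll-dll gives the answer.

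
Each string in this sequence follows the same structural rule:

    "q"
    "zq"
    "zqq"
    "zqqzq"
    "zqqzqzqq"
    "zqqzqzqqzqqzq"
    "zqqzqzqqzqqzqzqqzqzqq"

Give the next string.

This is a Fibonacci-style word recurrence s(k) = s(k−1)·s(k−2): e.g. zq·q = zqq.
Continuing: zqqzqzqqzqqzqzqqzqzqq · zqqzqzqqzqqzq gives term 8.

zqqzqzqqzqqzqzqqzqzqqzqqzqzqqzqqzq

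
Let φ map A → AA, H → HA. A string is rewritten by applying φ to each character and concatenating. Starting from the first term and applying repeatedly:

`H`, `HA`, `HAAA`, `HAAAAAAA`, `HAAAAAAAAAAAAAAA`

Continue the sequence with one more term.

Replace each of the 16 characters of HAAAAAAAAAAAAAAA in place — HA AA AA AA AA AA AA AA AA AA AA AA AA AA AA AA — and concatenate.

HAAAAAAAAAAAAAAAAAAAAAAAAAAAAAAA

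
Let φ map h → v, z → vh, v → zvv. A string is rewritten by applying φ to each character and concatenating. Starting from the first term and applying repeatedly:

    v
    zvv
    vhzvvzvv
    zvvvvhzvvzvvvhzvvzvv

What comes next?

vhzvvzvvzvvzvvvvhzvvzvvvhzvvzvvzvvvvhzvvzvvvhzvvzvv

φ(zvvvvhzvvzvvvhzvvzvv) expands symbol-by-symbol to vh zvv zvv zvv zvv v vh zvv zvv vh zvv zvv zvv v vh zvv zvv vh zvv zvv; joining the 20 pieces gives the next term.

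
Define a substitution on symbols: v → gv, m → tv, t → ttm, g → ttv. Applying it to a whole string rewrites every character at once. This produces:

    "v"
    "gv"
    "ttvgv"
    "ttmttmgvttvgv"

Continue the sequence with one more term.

Rewriting the 13 symbols of ttmttmgvttvgv one by one yields ttm ttm tv ttm ttm tv ttv gv ttm ttm gv ttv gv; concatenated:

ttmttmtvttmttmtvttvgvttmttmgvttvgv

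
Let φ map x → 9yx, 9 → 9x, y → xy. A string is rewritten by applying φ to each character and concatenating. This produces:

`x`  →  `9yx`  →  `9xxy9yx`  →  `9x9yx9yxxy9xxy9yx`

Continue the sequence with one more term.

9x9yx9xxy9yx9xxy9yx9yxxy9x9yx9yxxy9xxy9yx

φ(9x9yx9yxxy9xxy9yx) expands symbol-by-symbol to 9x 9yx 9x xy 9yx 9x xy 9yx 9yx xy 9x 9yx 9yx xy 9x xy 9yx; joining the 17 pieces gives the next term.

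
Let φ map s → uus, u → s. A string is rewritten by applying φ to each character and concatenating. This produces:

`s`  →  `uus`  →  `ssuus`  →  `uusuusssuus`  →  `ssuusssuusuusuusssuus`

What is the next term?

Rewriting the 21 symbols of ssuusssuusuusuusssuus one by one yields uus uus s s uus uus uus s s uus s s uus s s uus uus uus s s uus; concatenated:

uusuusssuusuusuusssuusssuusssuusuusuusssuus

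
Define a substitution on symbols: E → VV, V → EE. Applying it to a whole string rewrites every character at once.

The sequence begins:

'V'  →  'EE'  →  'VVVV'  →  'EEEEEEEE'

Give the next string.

Apply φ to EEEEEEEE symbol by symbol: E→VV, E→VV, E→VV, E→VV, E→VV, E→VV, E→VV, E→VV; joined: VV VV VV VV VV VV VV VV.

VVVVVVVVVVVVVVVV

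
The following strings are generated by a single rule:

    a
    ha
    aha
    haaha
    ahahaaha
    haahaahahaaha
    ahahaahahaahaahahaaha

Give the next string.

Each term (from the third on) is the two preceding terms concatenated in order: term 3 = a·ha = aha.
So term 8 is haahaahahaaha·ahahaahahaahaahahaaha.

haahaahahaahaahahaahahaahaahahaaha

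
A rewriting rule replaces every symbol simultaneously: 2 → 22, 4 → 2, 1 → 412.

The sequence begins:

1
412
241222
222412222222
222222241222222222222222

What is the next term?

222222222222222412222222222222222222222222222222

φ(222222241222222222222222) expands symbol-by-symbol to 22 22 22 22 22 22 22 2 412 22 22 22 22 22 22 22 22 22 22 22 22 22 22 22; joining the 24 pieces gives the next term.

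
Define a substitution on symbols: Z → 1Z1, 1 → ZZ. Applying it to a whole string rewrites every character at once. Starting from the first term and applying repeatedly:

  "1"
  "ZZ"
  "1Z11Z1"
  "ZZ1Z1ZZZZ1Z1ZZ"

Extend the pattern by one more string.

Applying the rule to each of the 14 symbols of ZZ1Z1ZZZZ1Z1ZZ gives the pieces 1Z1 1Z1 ZZ 1Z1 ZZ 1Z1 1Z1 1Z1 1Z1 ZZ 1Z1 ZZ 1Z1 1Z1, which concatenate to the answer.

1Z11Z1ZZ1Z1ZZ1Z11Z11Z11Z1ZZ1Z1ZZ1Z11Z1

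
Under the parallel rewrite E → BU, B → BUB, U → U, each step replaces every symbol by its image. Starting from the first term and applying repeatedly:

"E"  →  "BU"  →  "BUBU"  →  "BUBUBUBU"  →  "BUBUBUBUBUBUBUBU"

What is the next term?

BUBUBUBUBUBUBUBUBUBUBUBUBUBUBUBU

φ(BUBUBUBUBUBUBUBU) expands symbol-by-symbol to BUB U BUB U BUB U BUB U BUB U BUB U BUB U BUB U; joining the 16 pieces gives the next term.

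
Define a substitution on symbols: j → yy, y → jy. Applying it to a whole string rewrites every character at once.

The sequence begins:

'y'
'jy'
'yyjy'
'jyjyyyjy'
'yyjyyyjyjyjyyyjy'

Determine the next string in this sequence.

Replace each of the 16 characters of yyjyyyjyjyjyyyjy in place — jy jy yy jy jy jy yy jy yy jy yy jy jy jy yy jy — and concatenate.

jyjyyyjyjyjyyyjyyyjyyyjyjyjyyyjy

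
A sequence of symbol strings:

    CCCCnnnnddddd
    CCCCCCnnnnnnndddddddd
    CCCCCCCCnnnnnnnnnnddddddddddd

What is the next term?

CCCCCCCCCCnnnnnnnnnnnnndddddddddddddd

The n-th term is 2n C's then 3n-2 n's then 3n-1 d's, where the shown terms are n = 2, 3, 4.
At n = 5 the blocks have lengths 10, 13, 14.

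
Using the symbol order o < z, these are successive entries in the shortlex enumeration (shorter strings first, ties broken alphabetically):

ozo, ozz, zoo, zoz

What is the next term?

zzo

Treat zoz as a base-2 numeral over the given alphabet and add one, carrying through any trailing z's.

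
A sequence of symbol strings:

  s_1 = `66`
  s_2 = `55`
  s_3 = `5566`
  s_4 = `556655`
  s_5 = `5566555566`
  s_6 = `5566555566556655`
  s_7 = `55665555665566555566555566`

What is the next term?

This is a Fibonacci-style word recurrence s(k) = s(k−1)·s(k−2): e.g. 55·66 = 5566.
The next term joins 55665555665566555566555566 and 5566555566556655.

556655556655665555665555665566555566556655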